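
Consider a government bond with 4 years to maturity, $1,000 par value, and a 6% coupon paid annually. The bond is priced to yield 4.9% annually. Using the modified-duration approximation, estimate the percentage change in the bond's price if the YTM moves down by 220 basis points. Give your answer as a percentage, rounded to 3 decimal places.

+7.718%

Periodic yield y = 0.049. Modified duration first:
  t   CF        PV=CF/(1+0.049)^t    t·PV
  1        60.00        57.1973        57.1973
  2        60.00        54.5256       109.0512
  3        60.00        51.9786       155.9359
  4     1,060.00       875.3947     3,501.5788
  Σ                  1,039.0962     3,823.7632
P = 1,039.0962; D_Mac = 3.67989 yrs; D_mod = 3.67989/(1+0.049) = 3.50800 yrs.
ΔP/P ≈ -D_mod · Δy = -3.50800 × (-0.022) = +0.077176 = +7.7176%.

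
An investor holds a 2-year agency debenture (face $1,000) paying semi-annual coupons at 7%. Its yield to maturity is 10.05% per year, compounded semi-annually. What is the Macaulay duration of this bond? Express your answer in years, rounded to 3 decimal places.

Periodic yield y = 0.05025. Discount each cash flow and weight by its period:
  t   CF        PV=CF/(1+0.05025)^t    t·PV
  1        35.00        33.3254        33.3254
  2        35.00        31.7309        63.4618
  3        35.00        30.2127        90.6382
  4     1,035.00       850.6866     3,402.7464
  Σ                    945.9556     3,590.1718
Price P = Σ PV = 945.9556.
Macaulay duration = Σ(t·PV) / P = 3,590.1718 / 945.9556 = 3.79529 half-year periods.
In years: 3.79529 / 2 = 1.89764 years.

1.898 years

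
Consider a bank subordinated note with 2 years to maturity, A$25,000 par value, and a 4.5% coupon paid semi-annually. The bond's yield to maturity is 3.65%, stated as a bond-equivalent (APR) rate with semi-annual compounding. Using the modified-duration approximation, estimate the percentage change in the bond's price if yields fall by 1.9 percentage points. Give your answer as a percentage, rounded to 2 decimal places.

Periodic yield y = 0.01825. Modified duration first:
  t   CF        PV=CF/(1+0.01825)^t    t·PV
  1       562.50       552.4184       552.4184
  2       562.50       542.5174     1,085.0348
  3       562.50       532.7939     1,598.3818
  4    25,562.50    23,778.5655    95,114.2618
  Σ                 25,406.2952    98,350.0968
P = 25,406.2952; D_Mac = 3.87109 half-year periods = 1.93555 yrs; D_mod = 1.93555/(1+0.01825) = 1.90086 yrs.
ΔP/P ≈ -D_mod · Δy = -1.90086 × (-0.019) = +0.036116 = +3.6116%.

+3.61%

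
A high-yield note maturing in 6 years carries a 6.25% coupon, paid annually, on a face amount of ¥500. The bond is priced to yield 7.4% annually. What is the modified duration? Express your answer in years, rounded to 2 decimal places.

4.80 years

Periodic yield y = 0.074. First find Macaulay duration:
  t   CF        PV=CF/(1+0.074)^t    t·PV
  1        31.25        29.0968        29.0968
  2        31.25        27.0920        54.1840
  3        31.25        25.2253        75.6760
  4        31.25        23.4873        93.9492
  5        31.25        21.8690       109.3449
  6       531.25       346.1571     2,076.9427
  Σ                    472.9276     2,439.1937
P = 472.9276; Macaulay duration = 2,439.1937 / 472.9276 = 5.15765 years.
Modified duration = D_Mac / (1 + y) = 5.15765 / 1.074 = 4.80228 years.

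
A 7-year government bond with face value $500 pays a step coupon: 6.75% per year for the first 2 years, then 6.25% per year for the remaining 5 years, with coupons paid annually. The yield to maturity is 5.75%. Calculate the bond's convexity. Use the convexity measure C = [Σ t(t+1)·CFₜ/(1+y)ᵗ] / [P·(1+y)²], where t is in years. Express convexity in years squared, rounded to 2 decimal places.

With y = 0.0575:
  t   CF        PV=CF/(1+0.0575)^t    t·PV        t(t+1)·PV
  1        33.75        31.9149        31.9149          63.8298
  2        33.75        30.1796        60.3591         181.0774
  3        31.25        26.4246        79.2739         317.0955
  4        31.25        24.9878        99.9513         499.7566
  5        31.25        23.6292       118.1458         708.8746
  6        31.25        22.3444       134.0661         938.4628
  7       531.25       359.2000     2,514.3999      20,115.1992
  Σ                    518.6804     3,038.1110      22,824.2959
P = 518.6804.
Convexity = Σ t(t+1)·PV / [P·(1+y)²] = 22,824.2959 / (518.6804 × 1.118306) = 39.34928.

39.35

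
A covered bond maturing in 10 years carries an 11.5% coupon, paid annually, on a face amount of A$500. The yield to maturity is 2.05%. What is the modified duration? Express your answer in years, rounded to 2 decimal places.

7.25 years

Periodic yield y = 0.0205. First find Macaulay duration:
  t   CF        PV=CF/(1+0.0205)^t    t·PV
  1        57.50        56.3449        56.3449
  2        57.50        55.2131       110.4261
  3        57.50        54.1039       162.3118
  4        57.50        53.0171       212.0683
  5        57.50        51.9521       259.7603
  6        57.50        50.9084       305.4506
  7        57.50        49.8858       349.2005
  8        57.50        48.8837       391.0693
  9        57.50        47.9017       431.1151
  10      557.50       455.1083     4,551.0833
  Σ                    923.3190     6,828.8303
P = 923.3190; Macaulay duration = 6,828.8303 / 923.3190 = 7.39596 years.
Modified duration = D_Mac / (1 + y) = 7.39596 / 1.0205 = 7.24739 years.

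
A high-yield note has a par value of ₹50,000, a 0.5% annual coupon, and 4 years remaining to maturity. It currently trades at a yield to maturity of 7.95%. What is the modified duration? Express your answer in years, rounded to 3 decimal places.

3.673 years

Periodic yield y = 0.0795. First find Macaulay duration:
  t   CF        PV=CF/(1+0.0795)^t    t·PV
  1       250.00       231.5887       231.5887
  2       250.00       214.5333       429.0666
  3       250.00       198.7340       596.2019
  4    50,250.00    37,003.7280   148,014.9118
  Σ                 37,648.5839   149,271.7690
P = 37,648.5839; Macaulay duration = 149,271.7690 / 37,648.5839 = 3.96487 years.
Modified duration = D_Mac / (1 + y) = 3.96487 / 1.0795 = 3.67288 years.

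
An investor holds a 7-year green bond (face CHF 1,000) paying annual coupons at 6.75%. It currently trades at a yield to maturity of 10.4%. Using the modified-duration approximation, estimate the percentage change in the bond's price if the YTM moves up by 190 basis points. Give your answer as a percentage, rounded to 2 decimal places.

-9.75%

Periodic yield y = 0.104. Modified duration first:
  t   CF        PV=CF/(1+0.104)^t    t·PV
  1        67.50        61.1413        61.1413
  2        67.50        55.3816       110.7632
  3        67.50        50.1645       150.4935
  4        67.50        45.4389       181.7555
  5        67.50        41.1584       205.7920
  6        67.50        37.2812       223.6869
  7     1,067.50       534.0530     3,738.3711
  Σ                    824.6189     4,672.0035
P = 824.6189; D_Mac = 5.66565 yrs; D_mod = 5.66565/(1+0.104) = 5.13193 yrs.
ΔP/P ≈ -D_mod · Δy = -5.13193 × (+0.019) = -0.097507 = -9.7507%.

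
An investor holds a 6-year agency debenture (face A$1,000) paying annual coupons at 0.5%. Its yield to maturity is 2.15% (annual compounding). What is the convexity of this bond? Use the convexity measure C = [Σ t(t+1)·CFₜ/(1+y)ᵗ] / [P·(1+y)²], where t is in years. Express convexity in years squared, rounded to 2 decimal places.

39.55

With y = 0.0215:
  t   CF        PV=CF/(1+0.0215)^t    t·PV        t(t+1)·PV
  1         5.00         4.8948         4.8948           9.7895
  2         5.00         4.7917         9.5835          28.7504
  3         5.00         4.6909        14.0727          56.2906
  4         5.00         4.5922        18.3686          91.8431
  5         5.00         4.4955        22.4775         134.8650
  6     1,005.00       884.5774     5,307.4644      37,152.2505
  Σ                    908.0424     5,376.8614      37,473.7892
P = 908.0424.
Convexity = Σ t(t+1)·PV / [P·(1+y)²] = 37,473.7892 / (908.0424 × 1.043462) = 39.54984.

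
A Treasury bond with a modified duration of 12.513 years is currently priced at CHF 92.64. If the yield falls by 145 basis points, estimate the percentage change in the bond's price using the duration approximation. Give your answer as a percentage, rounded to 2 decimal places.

Duration approximation: ΔP/P ≈ -D_mod · Δy = -12.513 × (-0.0145) = +0.1814385.
As a percentage: +18.14385%.

+18.14%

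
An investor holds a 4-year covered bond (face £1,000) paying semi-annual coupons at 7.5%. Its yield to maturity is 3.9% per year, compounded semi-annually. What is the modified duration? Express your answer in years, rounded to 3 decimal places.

3.494 years

Periodic yield y = 0.0195. First find Macaulay duration:
  t   CF        PV=CF/(1+0.0195)^t    t·PV
  1        37.50        36.7827        36.7827
  2        37.50        36.0792        72.1584
  3        37.50        35.3891       106.1673
  4        37.50        34.7122       138.8489
  5        37.50        34.0483       170.2414
  6        37.50        33.3970       200.3822
  7        37.50        32.7582       229.3077
  8     1,037.50       888.9765     7,111.8117
  Σ                  1,132.1433     8,065.7003
P = 1,132.1433; Macaulay duration = 8,065.7003 / 1,132.1433 = 7.12428 half-year periods = 3.56214 years.
Modified duration = D_Mac / (1 + y) = 3.56214 / 1.0195 = 3.49400 years.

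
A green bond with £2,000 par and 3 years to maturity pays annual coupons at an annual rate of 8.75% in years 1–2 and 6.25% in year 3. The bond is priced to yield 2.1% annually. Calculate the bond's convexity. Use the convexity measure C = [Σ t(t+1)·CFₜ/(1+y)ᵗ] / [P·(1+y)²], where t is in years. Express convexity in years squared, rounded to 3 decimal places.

10.394

With y = 0.021:
  t   CF        PV=CF/(1+0.021)^t    t·PV        t(t+1)·PV
  1       175.00       171.4006       171.4006         342.8012
  2       175.00       167.8752       335.7504       1,007.2512
  3     2,125.00     1,996.5570     5,989.6709      23,958.6837
  Σ                  2,335.8328     6,496.8219      25,308.7361
P = 2,335.8328.
Convexity = Σ t(t+1)·PV / [P·(1+y)²] = 25,308.7361 / (2,335.8328 × 1.042441) = 10.39387.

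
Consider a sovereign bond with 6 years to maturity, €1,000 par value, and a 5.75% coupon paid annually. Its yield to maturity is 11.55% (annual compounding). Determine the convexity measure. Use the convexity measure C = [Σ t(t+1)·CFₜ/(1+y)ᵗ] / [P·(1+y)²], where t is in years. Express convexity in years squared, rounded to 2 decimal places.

With y = 0.1155:
  t   CF        PV=CF/(1+0.1155)^t    t·PV        t(t+1)·PV
  1        57.50        51.5464        51.5464         103.0928
  2        57.50        46.2092        92.4185         277.2554
  3        57.50        41.4247       124.2740         497.0961
  4        57.50        37.1355       148.5421         742.7105
  5        57.50        33.2905       166.4524         998.7142
  6     1,057.50       548.8617     3,293.1702      23,052.1915
  Σ                    758.4680     3,876.4035      25,671.0604
P = 758.4680.
Convexity = Σ t(t+1)·PV / [P·(1+y)²] = 25,671.0604 / (758.4680 × 1.244340) = 27.19991.

27.20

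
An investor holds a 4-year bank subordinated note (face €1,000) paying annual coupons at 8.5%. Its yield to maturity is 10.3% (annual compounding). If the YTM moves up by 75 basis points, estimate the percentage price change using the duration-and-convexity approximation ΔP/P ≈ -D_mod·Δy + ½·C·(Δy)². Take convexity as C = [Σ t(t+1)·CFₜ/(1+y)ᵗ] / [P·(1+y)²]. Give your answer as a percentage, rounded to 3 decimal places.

-2.368%

With y = 0.103:
  t   CF        PV=CF/(1+0.103)^t    t·PV        t(t+1)·PV
  1        85.00        77.0626        77.0626         154.1251
  2        85.00        69.8663       139.7327         419.1980
  3        85.00        63.3421       190.0263         760.1051
  4     1,085.00       733.0400     2,932.1601      14,660.8005
  Σ                    943.3110     3,338.9816      15,994.2286
P = 943.3110; D_Mac = 3.53964 yrs; D_mod = 3.20910 yrs; C = 13.93662.
Duration effect: -3.20910 × (+0.0075) = -0.024068
Convexity effect: 0.5 × 13.93662 × (0.0075)² = +0.0003920
ΔP/P ≈ -0.024068 + 0.0003920 = -0.023676 = -2.3676%.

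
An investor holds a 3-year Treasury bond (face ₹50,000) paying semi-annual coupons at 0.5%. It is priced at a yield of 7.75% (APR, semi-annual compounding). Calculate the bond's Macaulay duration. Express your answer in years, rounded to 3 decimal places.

2.979 years

Periodic yield y = 0.03875. Discount each cash flow and weight by its period:
  t   CF        PV=CF/(1+0.03875)^t    t·PV
  1       125.00       120.3369       120.3369
  2       125.00       115.8478       231.6957
  3       125.00       111.5262       334.5786
  4       125.00       107.3658       429.4631
  5       125.00       103.3606       516.8028
  6    50,125.00    39,901.4029   239,408.4171
  Σ                 40,459.8402   241,041.2942
Price P = Σ PV = 40,459.8402.
Macaulay duration = Σ(t·PV) / P = 241,041.2942 / 40,459.8402 = 5.95754 half-year periods.
In years: 5.95754 / 2 = 2.97877 years.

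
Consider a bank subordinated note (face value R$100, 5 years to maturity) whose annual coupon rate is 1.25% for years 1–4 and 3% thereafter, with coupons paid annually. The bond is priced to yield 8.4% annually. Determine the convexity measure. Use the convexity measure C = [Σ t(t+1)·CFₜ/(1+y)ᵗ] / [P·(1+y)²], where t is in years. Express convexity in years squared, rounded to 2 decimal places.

With y = 0.084:
  t   CF        PV=CF/(1+0.084)^t    t·PV        t(t+1)·PV
  1         1.25         1.1531         1.1531           2.3063
  2         1.25         1.0638         2.1276           6.3827
  3         1.25         0.9813         2.9440          11.7762
  4         1.25         0.9053         3.6212          18.1060
  5       103.00        68.8162       344.0811       2,064.4866
  Σ                     72.9198       353.9270       2,103.0577
P = 72.9198.
Convexity = Σ t(t+1)·PV / [P·(1+y)²] = 2,103.0577 / (72.9198 × 1.175056) = 24.54411.

24.54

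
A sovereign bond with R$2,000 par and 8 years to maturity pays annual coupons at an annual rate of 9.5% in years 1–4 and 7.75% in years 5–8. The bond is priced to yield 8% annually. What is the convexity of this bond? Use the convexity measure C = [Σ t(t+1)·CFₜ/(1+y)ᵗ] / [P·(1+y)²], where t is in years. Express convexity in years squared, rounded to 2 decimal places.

41.94

With y = 0.08:
  t   CF        PV=CF/(1+0.08)^t    t·PV        t(t+1)·PV
  1       190.00       175.9259       175.9259         351.8519
  2       190.00       162.8944       325.7888         977.3663
  3       190.00       150.8281       452.4844       1,809.9375
  4       190.00       139.6557       558.6227       2,793.1134
  5       155.00       105.4904       527.4520       3,164.7119
  6       155.00        97.6763       586.0578       4,102.4043
  7       155.00        90.4410       633.0871       5,064.6966
  8     2,155.00     1,164.2794     9,314.2356      83,828.1201
  Σ                  2,087.1912    12,573.6541     102,092.2019
P = 2,087.1912.
Convexity = Σ t(t+1)·PV / [P·(1+y)²] = 102,092.2019 / (2,087.1912 × 1.166400) = 41.93560.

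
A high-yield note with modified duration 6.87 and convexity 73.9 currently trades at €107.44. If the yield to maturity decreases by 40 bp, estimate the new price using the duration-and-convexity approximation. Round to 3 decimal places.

€110.456

Duration effect: -D_mod·Δy = -6.87 × (-0.004) = +0.027480
Convexity effect: ½·C·(Δy)² = 0.5 × 73.9 × (-0.004)² = +0.0005912
ΔP/P ≈ +0.027480 + 0.0005912 = +0.0280712
New price ≈ 107.44 × (1 + 0.0280712) = 110.455969728.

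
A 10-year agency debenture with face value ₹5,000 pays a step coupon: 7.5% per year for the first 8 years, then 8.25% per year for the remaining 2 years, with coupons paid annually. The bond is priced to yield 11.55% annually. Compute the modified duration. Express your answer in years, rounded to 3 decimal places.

Periodic yield y = 0.1155. First find Macaulay duration:
  t   CF        PV=CF/(1+0.1155)^t    t·PV
  1       375.00       336.1721       336.1721
  2       375.00       301.3645       602.7290
  3       375.00       270.1609       810.4828
  4       375.00       242.1882       968.7528
  5       375.00       217.1118     1,085.5589
  6       375.00       194.6318     1,167.7909
  7       375.00       174.4794     1,221.3560
  8       375.00       156.4137     1,251.3093
  9       412.50       154.2403     1,388.1624
  10    5,412.50     1,814.2710    18,142.7102
  Σ                  3,861.0337    26,975.0244
P = 3,861.0337; Macaulay duration = 26,975.0244 / 3,861.0337 = 6.98648 years.
Modified duration = D_Mac / (1 + y) = 6.98648 / 1.1155 = 6.26309 years.

6.263 years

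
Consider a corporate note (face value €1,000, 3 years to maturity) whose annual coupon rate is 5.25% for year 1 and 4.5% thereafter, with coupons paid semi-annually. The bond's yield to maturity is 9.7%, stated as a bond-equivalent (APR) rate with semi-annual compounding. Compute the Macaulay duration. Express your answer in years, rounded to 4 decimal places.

2.8089 years

Periodic yield y = 0.0485. Discount each cash flow and weight by its period:
  t   CF        PV=CF/(1+0.0485)^t    t·PV
  1        26.25        25.0358        25.0358
  2        26.25        23.8777        47.7554
  3        22.50        19.5199        58.5596
  4        22.50        18.6170        74.4678
  5        22.50        17.7558        88.7790
  6     1,022.50       769.5781     4,617.4687
  Σ                    874.3842     4,912.0664
Price P = Σ PV = 874.3842.
Macaulay duration = Σ(t·PV) / P = 4,912.0664 / 874.3842 = 5.61774 half-year periods.
In years: 5.61774 / 2 = 2.80887 years.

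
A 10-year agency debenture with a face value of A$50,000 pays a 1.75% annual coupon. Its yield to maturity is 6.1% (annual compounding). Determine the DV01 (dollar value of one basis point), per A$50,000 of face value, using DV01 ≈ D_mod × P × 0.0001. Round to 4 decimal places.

A$29.0968

Periodic yield y = 0.061.
  t   CF        PV=CF/(1+0.061)^t    t·PV
  1       875.00       824.6937       824.6937
  2       875.00       777.2796     1,554.5593
  3       875.00       732.5915     2,197.7746
  4       875.00       690.4727     2,761.8908
  5       875.00       650.7754     3,253.8770
  6       875.00       613.3604     3,680.1625
  7       875.00       578.0965     4,046.6757
  8       875.00       544.8601     4,358.8806
  9       875.00       513.5345     4,621.8102
  10   50,875.00    28,141.7165   281,417.1647
  Σ                 34,067.3809   308,717.4892
P = 34,067.3809; D_Mac = 9.06197 yrs; D_mod = 8.54097 yrs.
DV01 ≈ 8.54097 × 34,067.3809 × 0.0001 = 29.096842.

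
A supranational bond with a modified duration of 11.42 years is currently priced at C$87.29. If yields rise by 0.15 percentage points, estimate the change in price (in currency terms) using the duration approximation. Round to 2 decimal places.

-C$1.50

Duration approximation: ΔP/P ≈ -D_mod · Δy = -11.42 × (+0.0015) = -0.017130.
ΔP ≈ 87.29 × (-0.017130) = -1.4952777.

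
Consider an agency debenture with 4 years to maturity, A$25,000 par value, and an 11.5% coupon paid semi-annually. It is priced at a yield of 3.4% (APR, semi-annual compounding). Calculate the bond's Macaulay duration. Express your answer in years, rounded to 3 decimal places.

3.411 years

Periodic yield y = 0.017. Discount each cash flow and weight by its period:
  t   CF        PV=CF/(1+0.017)^t    t·PV
  1     1,437.50     1,413.4710     1,413.4710
  2     1,437.50     1,389.8437     2,779.6873
  3     1,437.50     1,366.6113     4,099.8338
  4     1,437.50     1,343.7672     5,375.0689
  5     1,437.50     1,321.3050     6,606.5252
  6     1,437.50     1,299.2183     7,795.3099
  7     1,437.50     1,277.5008     8,942.5056
  8    26,437.50    23,102.1693   184,817.3540
  Σ                 32,513.8865   221,829.7557
Price P = Σ PV = 32,513.8865.
Macaulay duration = Σ(t·PV) / P = 221,829.7557 / 32,513.8865 = 6.82262 half-year periods.
In years: 6.82262 / 2 = 3.41131 years.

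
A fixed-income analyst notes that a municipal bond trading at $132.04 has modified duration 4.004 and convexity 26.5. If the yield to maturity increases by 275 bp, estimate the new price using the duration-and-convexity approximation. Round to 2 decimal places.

$118.82

Duration effect: -D_mod·Δy = -4.004 × (+0.0275) = -0.110110
Convexity effect: ½·C·(Δy)² = 0.5 × 26.5 × (0.0275)² = +0.0100203125
ΔP/P ≈ -0.110110 + 0.0100203125 = -0.1000896875
New price ≈ 132.04 × (1 - 0.1000896875) = 118.8241576625.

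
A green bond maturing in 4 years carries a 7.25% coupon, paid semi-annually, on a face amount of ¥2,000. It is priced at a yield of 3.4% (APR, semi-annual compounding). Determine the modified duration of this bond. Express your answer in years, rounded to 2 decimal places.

Periodic yield y = 0.017. First find Macaulay duration:
  t   CF        PV=CF/(1+0.017)^t    t·PV
  1        72.50        71.2881        71.2881
  2        72.50        70.0965       140.1929
  3        72.50        68.9247       206.7742
  4        72.50        67.7726       271.0904
  5        72.50        66.6397       333.1987
  6        72.50        65.5258       393.1548
  7        72.50        64.4305       451.0133
  8     2,072.50     1,811.0353    14,488.2824
  Σ                  2,285.7132    16,354.9948
P = 2,285.7132; Macaulay duration = 16,354.9948 / 2,285.7132 = 7.15531 half-year periods = 3.57766 years.
Modified duration = D_Mac / (1 + y) = 3.57766 / 1.017 = 3.51785 years.

3.52 years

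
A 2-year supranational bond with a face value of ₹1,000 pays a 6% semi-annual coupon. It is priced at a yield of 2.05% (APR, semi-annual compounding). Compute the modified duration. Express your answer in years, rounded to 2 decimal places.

Periodic yield y = 0.01025. First find Macaulay duration:
  t   CF        PV=CF/(1+0.01025)^t    t·PV
  1        30.00        29.6956        29.6956
  2        30.00        29.3943        58.7887
  3        30.00        29.0961        87.2883
  4     1,030.00       988.8304     3,955.3214
  Σ                  1,077.0164     4,131.0940
P = 1,077.0164; Macaulay duration = 4,131.0940 / 1,077.0164 = 3.83568 half-year periods = 1.91784 years.
Modified duration = D_Mac / (1 + y) = 1.91784 / 1.01025 = 1.89838 years.

1.90 years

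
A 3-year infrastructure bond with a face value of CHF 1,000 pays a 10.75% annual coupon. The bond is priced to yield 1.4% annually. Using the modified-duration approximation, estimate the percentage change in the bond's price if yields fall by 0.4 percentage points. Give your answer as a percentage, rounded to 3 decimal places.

+1.085%

Periodic yield y = 0.014. Modified duration first:
  t   CF        PV=CF/(1+0.014)^t    t·PV
  1       107.50       106.0158       106.0158
  2       107.50       104.5521       209.1041
  3     1,107.50     1,062.2577     3,186.7730
  Σ                  1,272.8255     3,501.8928
P = 1,272.8255; D_Mac = 2.75127 yrs; D_mod = 2.75127/(1+0.014) = 2.71329 yrs.
ΔP/P ≈ -D_mod · Δy = -2.71329 × (-0.004) = +0.010853 = +1.0853%.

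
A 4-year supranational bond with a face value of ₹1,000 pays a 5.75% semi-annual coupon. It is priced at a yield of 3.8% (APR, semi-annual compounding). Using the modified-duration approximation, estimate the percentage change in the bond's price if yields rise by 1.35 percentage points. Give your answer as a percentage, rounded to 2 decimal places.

Periodic yield y = 0.019. Modified duration first:
  t   CF        PV=CF/(1+0.019)^t    t·PV
  1        28.75        28.2139        28.2139
  2        28.75        27.6879        55.3757
  3        28.75        27.1716        81.5148
  4        28.75        26.6650       106.6599
  5        28.75        26.1678       130.8389
  6        28.75        25.6799       154.0792
  7        28.75        25.2010       176.4073
  8     1,028.75       884.9452     7,079.5616
  Σ                  1,071.7323     7,812.6514
P = 1,071.7323; D_Mac = 7.28974 half-year periods = 3.64487 yrs; D_mod = 3.64487/(1+0.019) = 3.57691 yrs.
ΔP/P ≈ -D_mod · Δy = -3.57691 × (+0.0135) = -0.048288 = -4.8288%.

-4.83%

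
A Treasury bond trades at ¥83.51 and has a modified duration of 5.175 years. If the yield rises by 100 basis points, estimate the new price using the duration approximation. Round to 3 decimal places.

Duration approximation: ΔP/P ≈ -D_mod · Δy = -5.175 × (+0.01) = -0.051750.
New price ≈ 83.51 × (1 - 0.051750) = 79.1883575.

¥79.188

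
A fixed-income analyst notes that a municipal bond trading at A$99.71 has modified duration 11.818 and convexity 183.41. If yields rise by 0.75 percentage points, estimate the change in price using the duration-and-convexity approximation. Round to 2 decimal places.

Duration effect: -D_mod·Δy = -11.818 × (+0.0075) = -0.088635
Convexity effect: ½·C·(Δy)² = 0.5 × 183.41 × (0.0075)² = +0.00515840625
ΔP/P ≈ -0.088635 + 0.00515840625 = -0.08347659375
ΔP ≈ 99.71 × (-0.08347659375) = -8.3234511628125.

-A$8.32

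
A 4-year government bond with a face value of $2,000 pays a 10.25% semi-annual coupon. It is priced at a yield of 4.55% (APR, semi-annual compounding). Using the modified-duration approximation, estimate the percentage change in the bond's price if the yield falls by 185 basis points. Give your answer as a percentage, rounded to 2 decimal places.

+6.23%

Periodic yield y = 0.02275. Modified duration first:
  t   CF        PV=CF/(1+0.02275)^t    t·PV
  1       102.50       100.2200       100.2200
  2       102.50        97.9907       195.9814
  3       102.50        95.8110       287.4330
  4       102.50        93.6798       374.7192
  5       102.50        91.5960       457.9799
  6       102.50        89.5585       537.3512
  7       102.50        87.5664       612.9647
  8     2,102.50     1,756.2248    14,049.7982
  Σ                  2,412.6472    16,616.4476
P = 2,412.6472; D_Mac = 6.88723 half-year periods = 3.44361 yrs; D_mod = 3.44361/(1+0.02275) = 3.36701 yrs.
ΔP/P ≈ -D_mod · Δy = -3.36701 × (-0.0185) = +0.062290 = +6.2290%.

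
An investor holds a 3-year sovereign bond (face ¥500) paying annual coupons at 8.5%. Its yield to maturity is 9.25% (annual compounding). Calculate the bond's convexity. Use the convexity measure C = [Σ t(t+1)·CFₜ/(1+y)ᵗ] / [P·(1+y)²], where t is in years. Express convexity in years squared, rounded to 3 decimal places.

With y = 0.0925:
  t   CF        PV=CF/(1+0.0925)^t    t·PV        t(t+1)·PV
  1        42.50        38.9016        38.9016          77.8032
  2        42.50        35.6079        71.2157         213.6472
  3       542.50       416.0403     1,248.1209       4,992.4837
  Σ                    490.5498     1,358.2383       5,283.9341
P = 490.5498.
Convexity = Σ t(t+1)·PV / [P·(1+y)²] = 5,283.9341 / (490.5498 × 1.193556) = 9.02467.

9.025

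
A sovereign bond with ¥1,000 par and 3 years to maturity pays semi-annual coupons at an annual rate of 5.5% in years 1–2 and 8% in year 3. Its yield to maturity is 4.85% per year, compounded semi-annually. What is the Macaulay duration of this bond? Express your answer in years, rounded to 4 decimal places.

Periodic yield y = 0.02425. Discount each cash flow and weight by its period:
  t   CF        PV=CF/(1+0.02425)^t    t·PV
  1        27.50        26.8489        26.8489
  2        27.50        26.2132        52.4265
  3        27.50        25.5926        76.7779
  4        27.50        24.9867        99.9468
  5        40.00        35.4838       177.4190
  6     1,040.00       900.7360     5,404.4158
  Σ                  1,039.8612     5,837.8348
Price P = Σ PV = 1,039.8612.
Macaulay duration = Σ(t·PV) / P = 5,837.8348 / 1,039.8612 = 5.61405 half-year periods.
In years: 5.61405 / 2 = 2.80703 years.

2.8070 years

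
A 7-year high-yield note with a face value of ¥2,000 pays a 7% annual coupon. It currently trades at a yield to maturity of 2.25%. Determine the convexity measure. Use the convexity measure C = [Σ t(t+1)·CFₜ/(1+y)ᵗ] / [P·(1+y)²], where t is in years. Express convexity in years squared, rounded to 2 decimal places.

42.77

With y = 0.0225:
  t   CF        PV=CF/(1+0.0225)^t    t·PV        t(t+1)·PV
  1       140.00       136.9193       136.9193         273.8386
  2       140.00       133.9064       267.8128         803.4385
  3       140.00       130.9598       392.8795       1,571.5179
  4       140.00       128.0781       512.3123       2,561.5614
  5       140.00       125.2597       626.2986       3,757.7917
  6       140.00       122.5034       735.0204       5,145.1427
  7     2,140.00     1,831.3466    12,819.4265     102,555.4120
  Σ                  2,608.9734    15,490.6694     116,668.7029
P = 2,608.9734.
Convexity = Σ t(t+1)·PV / [P·(1+y)²] = 116,668.7029 / (2,608.9734 × 1.045506) = 42.77185.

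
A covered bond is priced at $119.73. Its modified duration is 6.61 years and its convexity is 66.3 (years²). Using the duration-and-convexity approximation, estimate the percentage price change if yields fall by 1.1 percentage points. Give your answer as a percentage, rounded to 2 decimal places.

Duration effect: -D_mod·Δy = -6.61 × (-0.011) = +0.072710
Convexity effect: ½·C·(Δy)² = 0.5 × 66.3 × (-0.011)² = +0.00401115
ΔP/P ≈ +0.072710 + 0.00401115 = +0.07672115
= +7.672115%.

+7.67%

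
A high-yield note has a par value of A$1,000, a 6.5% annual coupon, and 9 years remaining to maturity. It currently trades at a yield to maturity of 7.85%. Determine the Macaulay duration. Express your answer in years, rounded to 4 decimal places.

6.9909 years

Periodic yield y = 0.0785. Discount each cash flow and weight by its year:
  t   CF        PV=CF/(1+0.0785)^t    t·PV
  1        65.00        60.2689        60.2689
  2        65.00        55.8821       111.7643
  3        65.00        51.8147       155.4441
  4        65.00        48.0433       192.1732
  5        65.00        44.5464       222.7320
  6        65.00        41.3040       247.8242
  7        65.00        38.2977       268.0837
  8        65.00        35.5101       284.0810
  9     1,065.00       539.4712     4,855.2408
  Σ                    915.1384     6,397.6120
Price P = Σ PV = 915.1384.
Macaulay duration = Σ(t·PV) / P = 6,397.6120 / 915.1384 = 6.99087 years.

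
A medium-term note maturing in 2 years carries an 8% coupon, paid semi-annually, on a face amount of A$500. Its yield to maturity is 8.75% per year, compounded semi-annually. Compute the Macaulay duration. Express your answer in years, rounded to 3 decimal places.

Periodic yield y = 0.04375. Discount each cash flow and weight by its period:
  t   CF        PV=CF/(1+0.04375)^t    t·PV
  1        20.00        19.1617        19.1617
  2        20.00        18.3585        36.7170
  3        20.00        17.5890        52.7669
  4       520.00       438.1445     1,752.5781
  Σ                    493.2537     1,861.2237
Price P = Σ PV = 493.2537.
Macaulay duration = Σ(t·PV) / P = 1,861.2237 / 493.2537 = 3.77336 half-year periods.
In years: 3.77336 / 2 = 1.88668 years.

1.887 years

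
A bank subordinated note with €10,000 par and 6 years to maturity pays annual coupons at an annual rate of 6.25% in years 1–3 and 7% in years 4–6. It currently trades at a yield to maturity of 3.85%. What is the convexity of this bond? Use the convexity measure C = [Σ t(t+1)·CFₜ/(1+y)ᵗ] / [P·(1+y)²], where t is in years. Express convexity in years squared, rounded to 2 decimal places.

32.31

With y = 0.0385:
  t   CF        PV=CF/(1+0.0385)^t    t·PV        t(t+1)·PV
  1       625.00       601.8296       601.8296       1,203.6591
  2       625.00       579.5181     1,159.0362       3,477.1087
  3       625.00       558.0338     1,674.1014       6,696.4058
  4       700.00       601.8275     2,407.3100      12,036.5502
  5       700.00       579.5161     2,897.5807      17,385.4842
  6    10,700.00     8,529.9164    51,179.4981     358,256.4869
  Σ                 11,450.6415    59,919.3561     399,055.6949
P = 11,450.6415.
Convexity = Σ t(t+1)·PV / [P·(1+y)²] = 399,055.6949 / (11,450.6415 × 1.078482) = 32.31400.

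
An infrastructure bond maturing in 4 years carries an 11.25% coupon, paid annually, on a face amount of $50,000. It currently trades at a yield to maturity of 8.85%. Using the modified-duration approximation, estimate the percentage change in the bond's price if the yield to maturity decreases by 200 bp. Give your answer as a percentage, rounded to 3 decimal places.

+6.349%

Periodic yield y = 0.0885. Modified duration first:
  t   CF        PV=CF/(1+0.0885)^t    t·PV
  1     5,625.00     5,167.6619     5,167.6619
  2     5,625.00     4,747.5075     9,495.0150
  3     5,625.00     4,361.5136    13,084.5407
  4    55,625.00    39,623.8153   158,495.2612
  Σ                 53,900.4983   186,242.4788
P = 53,900.4983; D_Mac = 3.45530 yrs; D_mod = 3.45530/(1+0.0885) = 3.17437 yrs.
ΔP/P ≈ -D_mod · Δy = -3.17437 × (-0.02) = +0.063487 = +6.3487%.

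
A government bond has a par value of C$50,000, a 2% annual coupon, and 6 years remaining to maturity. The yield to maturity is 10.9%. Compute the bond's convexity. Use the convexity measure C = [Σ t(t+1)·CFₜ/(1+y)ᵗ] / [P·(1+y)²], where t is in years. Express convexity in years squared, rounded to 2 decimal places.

31.30

With y = 0.109:
  t   CF        PV=CF/(1+0.109)^t    t·PV        t(t+1)·PV
  1     1,000.00       901.7133       901.7133       1,803.4265
  2     1,000.00       813.0868     1,626.1736       4,878.5208
  3     1,000.00       733.1711     2,199.5134       8,798.0537
  4     1,000.00       661.1101     2,644.4405      13,222.2027
  5     1,000.00       596.1318     2,980.6589      17,883.9532
  6    51,000.00    27,414.5360   164,487.2158   1,151,410.5107
  Σ                 31,119.7491   174,839.7155   1,197,996.6675
P = 31,119.7491.
Convexity = Σ t(t+1)·PV / [P·(1+y)²] = 1,197,996.6675 / (31,119.7491 × 1.229881) = 31.30087.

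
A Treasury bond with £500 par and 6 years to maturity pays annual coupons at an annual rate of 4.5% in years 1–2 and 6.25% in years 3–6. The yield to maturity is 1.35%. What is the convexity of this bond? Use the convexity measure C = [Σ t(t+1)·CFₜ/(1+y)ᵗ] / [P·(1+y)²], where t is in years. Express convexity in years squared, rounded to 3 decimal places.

35.296

With y = 0.0135:
  t   CF        PV=CF/(1+0.0135)^t    t·PV        t(t+1)·PV
  1        22.50        22.2003        22.2003          44.4006
  2        22.50        21.9046        43.8092         131.4275
  3        31.25        30.0178        90.0534         360.2135
  4        31.25        29.6180       118.4718         592.3590
  5        31.25        29.2234       146.1172         876.7030
  6       531.25       490.1809     2,941.0857      20,587.5997
  Σ                    623.1450     3,361.7375      22,592.7034
P = 623.1450.
Convexity = Σ t(t+1)·PV / [P·(1+y)²] = 22,592.7034 / (623.1450 × 1.027182) = 35.29649.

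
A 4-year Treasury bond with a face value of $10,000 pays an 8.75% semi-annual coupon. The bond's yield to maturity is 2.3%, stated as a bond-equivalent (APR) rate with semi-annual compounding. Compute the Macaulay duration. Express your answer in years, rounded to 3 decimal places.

Periodic yield y = 0.0115. Discount each cash flow and weight by its period:
  t   CF        PV=CF/(1+0.0115)^t    t·PV
  1       437.50       432.5260       432.5260
  2       437.50       427.6085       855.2169
  3       437.50       422.7469     1,268.2406
  4       437.50       417.9405     1,671.7622
  5       437.50       413.1889     2,065.9444
  6       437.50       408.4912     2,450.9474
  7       437.50       403.8470     2,826.9289
  8    10,437.50     9,525.0967    76,200.7733
  Σ                 12,451.4456    87,772.3396
Price P = Σ PV = 12,451.4456.
Macaulay duration = Σ(t·PV) / P = 87,772.3396 / 12,451.4456 = 7.04917 half-year periods.
In years: 7.04917 / 2 = 3.52458 years.

3.525 years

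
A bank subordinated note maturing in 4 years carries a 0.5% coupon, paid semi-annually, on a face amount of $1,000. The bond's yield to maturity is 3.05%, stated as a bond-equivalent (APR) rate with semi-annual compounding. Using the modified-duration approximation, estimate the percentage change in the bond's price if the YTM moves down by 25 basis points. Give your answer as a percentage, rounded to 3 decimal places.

+0.976%

Periodic yield y = 0.01525. Modified duration first:
  t   CF        PV=CF/(1+0.01525)^t    t·PV
  1         2.50         2.4624         2.4624
  2         2.50         2.4255         4.8509
  3         2.50         2.3890         7.1671
  4         2.50         2.3531         9.4126
  5         2.50         2.3178        11.5890
  6         2.50         2.2830        13.6979
  7         2.50         2.2487        15.7408
  8     1,002.50       888.1788     7,105.4303
  Σ                    904.6583     7,170.3510
P = 904.6583; D_Mac = 7.92603 half-year periods = 3.96302 yrs; D_mod = 3.96302/(1+0.01525) = 3.90349 yrs.
ΔP/P ≈ -D_mod · Δy = -3.90349 × (-0.0025) = +0.009759 = +0.9759%.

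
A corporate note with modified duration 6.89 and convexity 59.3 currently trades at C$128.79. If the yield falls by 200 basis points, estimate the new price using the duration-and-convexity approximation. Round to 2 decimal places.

C$148.06

Duration effect: -D_mod·Δy = -6.89 × (-0.02) = +0.137800
Convexity effect: ½·C·(Δy)² = 0.5 × 59.3 × (-0.02)² = +0.0118600
ΔP/P ≈ +0.137800 + 0.0118600 = +0.149660
New price ≈ 128.79 × (1 + 0.149660) = 148.0647114.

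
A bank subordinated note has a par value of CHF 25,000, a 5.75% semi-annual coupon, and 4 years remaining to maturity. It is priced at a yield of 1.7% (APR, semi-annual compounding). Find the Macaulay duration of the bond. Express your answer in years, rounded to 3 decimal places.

3.661 years

Periodic yield y = 0.0085. Discount each cash flow and weight by its period:
  t   CF        PV=CF/(1+0.0085)^t    t·PV
  1       718.75       712.6921       712.6921
  2       718.75       706.6853     1,413.3706
  3       718.75       700.7291     2,102.1873
  4       718.75       694.8231     2,779.2924
  5       718.75       688.9669     3,444.8344
  6       718.75       683.1600     4,098.9601
  7       718.75       677.4021     4,741.8147
  8    25,718.75    24,034.9175   192,279.3403
  Σ                 28,899.3761   211,572.4919
Price P = Σ PV = 28,899.3761.
Macaulay duration = Σ(t·PV) / P = 211,572.4919 / 28,899.3761 = 7.32101 half-year periods.
In years: 7.32101 / 2 = 3.66050 years.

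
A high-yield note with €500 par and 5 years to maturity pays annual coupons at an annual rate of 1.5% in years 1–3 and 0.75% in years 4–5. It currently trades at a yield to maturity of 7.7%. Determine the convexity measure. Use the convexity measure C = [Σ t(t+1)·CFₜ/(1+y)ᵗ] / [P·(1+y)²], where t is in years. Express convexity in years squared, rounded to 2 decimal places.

With y = 0.077:
  t   CF        PV=CF/(1+0.077)^t    t·PV        t(t+1)·PV
  1         7.50         6.9638         6.9638          13.9276
  2         7.50         6.4659        12.9318          38.7955
  3         7.50         6.0036        18.0109          72.0436
  4         3.75         2.7872        11.1488          55.7440
  5       503.75       347.6454     1,738.2272      10,429.3633
  Σ                    369.8660     1,787.2825      10,609.8740
P = 369.8660.
Convexity = Σ t(t+1)·PV / [P·(1+y)²] = 10,609.8740 / (369.8660 × 1.159929) = 24.73059.

24.73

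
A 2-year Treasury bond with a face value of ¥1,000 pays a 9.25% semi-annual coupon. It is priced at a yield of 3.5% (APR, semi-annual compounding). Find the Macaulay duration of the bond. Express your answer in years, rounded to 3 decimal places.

1.879 years

Periodic yield y = 0.0175. Discount each cash flow and weight by its period:
  t   CF        PV=CF/(1+0.0175)^t    t·PV
  1        46.25        45.4545        45.4545
  2        46.25        44.6728        89.3455
  3        46.25        43.9044       131.7133
  4     1,046.25       976.1078     3,904.4313
  Σ                  1,110.1396     4,170.9448
Price P = Σ PV = 1,110.1396.
Macaulay duration = Σ(t·PV) / P = 4,170.9448 / 1,110.1396 = 3.75714 half-year periods.
In years: 3.75714 / 2 = 1.87857 years.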